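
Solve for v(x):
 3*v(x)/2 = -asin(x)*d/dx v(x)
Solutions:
 v(x) = C1*exp(-3*Integral(1/asin(x), x)/2)


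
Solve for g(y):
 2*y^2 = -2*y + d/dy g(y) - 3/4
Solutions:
 g(y) = C1 + 2*y^3/3 + y^2 + 3*y/4


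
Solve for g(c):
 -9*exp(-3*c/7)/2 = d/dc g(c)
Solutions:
 g(c) = C1 + 21*exp(-3*c/7)/2


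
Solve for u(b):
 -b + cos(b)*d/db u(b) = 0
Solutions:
 u(b) = C1 + Integral(b/cos(b), b)


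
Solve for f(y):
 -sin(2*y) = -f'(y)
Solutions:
 f(y) = C1 - cos(2*y)/2


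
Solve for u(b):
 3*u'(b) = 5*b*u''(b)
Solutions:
 u(b) = C1 + C2*b^(8/5)


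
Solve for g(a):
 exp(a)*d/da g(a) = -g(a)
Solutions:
 g(a) = C1*exp(exp(-a))


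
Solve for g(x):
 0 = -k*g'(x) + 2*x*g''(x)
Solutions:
 g(x) = C1 + x^(re(k)/2 + 1)*(C2*sin(log(x)*Abs(im(k))/2) + C3*cos(log(x)*im(k)/2))


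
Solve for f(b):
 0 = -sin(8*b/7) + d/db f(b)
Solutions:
 f(b) = C1 - 7*cos(8*b/7)/8


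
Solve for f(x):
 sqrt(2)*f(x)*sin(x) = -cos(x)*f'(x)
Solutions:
 f(x) = C1*cos(x)^(sqrt(2))


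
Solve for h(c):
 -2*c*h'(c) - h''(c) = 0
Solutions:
 h(c) = C1 + C2*erf(c)


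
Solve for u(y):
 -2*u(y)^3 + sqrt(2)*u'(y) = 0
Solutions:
 u(y) = -sqrt(2)*sqrt(-1/(C1 + sqrt(2)*y))/2
 u(y) = sqrt(2)*sqrt(-1/(C1 + sqrt(2)*y))/2


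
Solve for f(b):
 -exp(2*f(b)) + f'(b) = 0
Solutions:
 f(b) = log(-sqrt(-1/(C1 + b))) - log(2)/2
 f(b) = log(-1/(C1 + b))/2 - log(2)/2


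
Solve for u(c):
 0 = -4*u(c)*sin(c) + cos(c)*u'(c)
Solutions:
 u(c) = C1/cos(c)^4


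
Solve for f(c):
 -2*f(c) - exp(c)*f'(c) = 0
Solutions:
 f(c) = C1*exp(2*exp(-c))


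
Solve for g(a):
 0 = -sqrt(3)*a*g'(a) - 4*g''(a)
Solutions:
 g(a) = C1 + C2*erf(sqrt(2)*3^(1/4)*a/4)


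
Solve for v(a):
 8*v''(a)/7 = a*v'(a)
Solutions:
 v(a) = C1 + C2*erfi(sqrt(7)*a/4)


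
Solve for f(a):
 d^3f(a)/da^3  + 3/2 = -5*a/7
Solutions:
 f(a) = C1 + C2*a + C3*a^2 - 5*a^4/168 - a^3/4


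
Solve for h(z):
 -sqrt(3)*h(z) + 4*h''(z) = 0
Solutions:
 h(z) = C1*exp(-3^(1/4)*z/2) + C2*exp(3^(1/4)*z/2)


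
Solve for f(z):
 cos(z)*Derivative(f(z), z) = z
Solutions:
 f(z) = C1 + Integral(z/cos(z), z)


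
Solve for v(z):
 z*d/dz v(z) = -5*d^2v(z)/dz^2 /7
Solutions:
 v(z) = C1 + C2*erf(sqrt(70)*z/10)


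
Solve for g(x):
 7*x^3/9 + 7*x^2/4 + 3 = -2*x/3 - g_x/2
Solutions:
 g(x) = C1 - 7*x^4/18 - 7*x^3/6 - 2*x^2/3 - 6*x


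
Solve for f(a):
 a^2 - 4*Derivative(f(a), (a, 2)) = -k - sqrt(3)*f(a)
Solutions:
 f(a) = C1*exp(-3^(1/4)*a/2) + C2*exp(3^(1/4)*a/2) - sqrt(3)*a^2/3 - sqrt(3)*k/3 - 8/3


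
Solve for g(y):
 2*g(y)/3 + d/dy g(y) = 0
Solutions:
 g(y) = C1*exp(-2*y/3)


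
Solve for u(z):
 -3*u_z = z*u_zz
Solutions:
 u(z) = C1 + C2/z^2


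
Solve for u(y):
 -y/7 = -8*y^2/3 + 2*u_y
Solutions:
 u(y) = C1 + 4*y^3/9 - y^2/28


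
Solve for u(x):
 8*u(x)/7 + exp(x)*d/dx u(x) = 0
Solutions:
 u(x) = C1*exp(8*exp(-x)/7)


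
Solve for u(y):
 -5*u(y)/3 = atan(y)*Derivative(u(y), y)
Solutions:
 u(y) = C1*exp(-5*Integral(1/atan(y), y)/3)


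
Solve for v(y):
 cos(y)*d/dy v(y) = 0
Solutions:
 v(y) = C1


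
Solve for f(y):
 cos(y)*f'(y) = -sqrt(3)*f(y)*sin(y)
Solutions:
 f(y) = C1*cos(y)^(sqrt(3))


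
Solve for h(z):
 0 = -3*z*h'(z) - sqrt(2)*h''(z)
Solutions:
 h(z) = C1 + C2*erf(2^(1/4)*sqrt(3)*z/2)


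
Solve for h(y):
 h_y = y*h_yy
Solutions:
 h(y) = C1 + C2*y^2


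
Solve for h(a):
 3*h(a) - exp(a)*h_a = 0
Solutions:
 h(a) = C1*exp(-3*exp(-a))


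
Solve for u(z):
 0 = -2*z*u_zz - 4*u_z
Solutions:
 u(z) = C1 + C2/z


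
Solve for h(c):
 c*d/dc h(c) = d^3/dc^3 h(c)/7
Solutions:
 h(c) = C1 + Integral(C2*airyai(7^(1/3)*c) + C3*airybi(7^(1/3)*c), c)


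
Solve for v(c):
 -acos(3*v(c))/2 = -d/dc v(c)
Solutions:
 Integral(1/acos(3*_y), (_y, v(c))) = C1 + c/2


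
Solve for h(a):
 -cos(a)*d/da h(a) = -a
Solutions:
 h(a) = C1 + Integral(a/cos(a), a)


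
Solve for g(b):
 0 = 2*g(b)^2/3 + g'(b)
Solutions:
 g(b) = 3/(C1 + 2*b)


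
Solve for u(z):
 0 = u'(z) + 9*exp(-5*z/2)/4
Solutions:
 u(z) = C1 + 9*exp(-5*z/2)/10


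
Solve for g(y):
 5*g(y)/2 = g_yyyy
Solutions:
 g(y) = C1*exp(-2^(3/4)*5^(1/4)*y/2) + C2*exp(2^(3/4)*5^(1/4)*y/2) + C3*sin(2^(3/4)*5^(1/4)*y/2) + C4*cos(2^(3/4)*5^(1/4)*y/2)


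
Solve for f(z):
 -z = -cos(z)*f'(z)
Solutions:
 f(z) = C1 + Integral(z/cos(z), z)


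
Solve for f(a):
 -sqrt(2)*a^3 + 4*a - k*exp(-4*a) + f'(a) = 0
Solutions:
 f(a) = C1 + sqrt(2)*a^4/4 - 2*a^2 - k*exp(-4*a)/4


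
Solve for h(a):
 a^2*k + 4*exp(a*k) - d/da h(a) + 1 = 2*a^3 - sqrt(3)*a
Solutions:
 h(a) = C1 - a^4/2 + a^3*k/3 + sqrt(3)*a^2/2 + a + 4*exp(a*k)/k


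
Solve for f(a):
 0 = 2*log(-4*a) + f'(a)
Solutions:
 f(a) = C1 - 2*a*log(-a) + 2*a*(1 - 2*log(2))


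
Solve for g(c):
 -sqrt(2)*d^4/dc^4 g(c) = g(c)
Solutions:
 g(c) = (C1*sin(2^(3/8)*c/2) + C2*cos(2^(3/8)*c/2))*exp(-2^(3/8)*c/2) + (C3*sin(2^(3/8)*c/2) + C4*cos(2^(3/8)*c/2))*exp(2^(3/8)*c/2)


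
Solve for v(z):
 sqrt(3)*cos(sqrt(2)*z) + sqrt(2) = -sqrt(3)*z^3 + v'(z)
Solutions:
 v(z) = C1 + sqrt(3)*z^4/4 + sqrt(2)*z + sqrt(6)*sin(sqrt(2)*z)/2


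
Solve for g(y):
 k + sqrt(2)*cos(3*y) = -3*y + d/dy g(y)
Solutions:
 g(y) = C1 + k*y + 3*y^2/2 + sqrt(2)*sin(3*y)/3


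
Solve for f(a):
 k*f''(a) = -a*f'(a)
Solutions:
 f(a) = C1 + C2*sqrt(k)*erf(sqrt(2)*a*sqrt(1/k)/2)


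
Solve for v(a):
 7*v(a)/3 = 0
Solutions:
 v(a) = 0


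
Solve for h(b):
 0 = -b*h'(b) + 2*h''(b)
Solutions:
 h(b) = C1 + C2*erfi(b/2)


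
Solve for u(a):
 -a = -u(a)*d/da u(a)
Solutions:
 u(a) = -sqrt(C1 + a^2)
 u(a) = sqrt(C1 + a^2)


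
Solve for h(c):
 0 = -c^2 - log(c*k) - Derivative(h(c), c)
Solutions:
 h(c) = C1 - c^3/3 - c*log(c*k) + c


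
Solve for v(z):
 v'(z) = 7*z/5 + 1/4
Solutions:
 v(z) = C1 + 7*z^2/10 + z/4


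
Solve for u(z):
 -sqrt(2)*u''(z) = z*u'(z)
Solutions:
 u(z) = C1 + C2*erf(2^(1/4)*z/2)


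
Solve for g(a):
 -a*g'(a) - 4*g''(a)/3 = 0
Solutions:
 g(a) = C1 + C2*erf(sqrt(6)*a/4)


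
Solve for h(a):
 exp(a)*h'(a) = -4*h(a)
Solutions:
 h(a) = C1*exp(4*exp(-a))


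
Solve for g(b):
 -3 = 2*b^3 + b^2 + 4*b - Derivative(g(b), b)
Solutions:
 g(b) = C1 + b^4/2 + b^3/3 + 2*b^2 + 3*b


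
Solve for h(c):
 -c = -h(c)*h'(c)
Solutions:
 h(c) = -sqrt(C1 + c^2)
 h(c) = sqrt(C1 + c^2)


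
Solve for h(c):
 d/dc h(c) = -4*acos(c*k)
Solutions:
 h(c) = C1 - 4*Piecewise((c*acos(c*k) - sqrt(-c^2*k^2 + 1)/k, Ne(k, 0)), (pi*c/2, True))


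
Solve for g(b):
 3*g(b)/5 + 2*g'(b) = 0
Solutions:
 g(b) = C1*exp(-3*b/10)


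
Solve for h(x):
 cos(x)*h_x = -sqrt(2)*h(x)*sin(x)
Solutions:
 h(x) = C1*cos(x)^(sqrt(2))


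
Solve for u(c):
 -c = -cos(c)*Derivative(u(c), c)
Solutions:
 u(c) = C1 + Integral(c/cos(c), c)


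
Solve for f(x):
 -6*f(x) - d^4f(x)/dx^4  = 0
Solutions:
 f(x) = (C1*sin(2^(3/4)*3^(1/4)*x/2) + C2*cos(2^(3/4)*3^(1/4)*x/2))*exp(-2^(3/4)*3^(1/4)*x/2) + (C3*sin(2^(3/4)*3^(1/4)*x/2) + C4*cos(2^(3/4)*3^(1/4)*x/2))*exp(2^(3/4)*3^(1/4)*x/2)


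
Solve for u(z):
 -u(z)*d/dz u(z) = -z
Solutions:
 u(z) = -sqrt(C1 + z^2)
 u(z) = sqrt(C1 + z^2)


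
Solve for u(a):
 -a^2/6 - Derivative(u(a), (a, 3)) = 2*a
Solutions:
 u(a) = C1 + C2*a + C3*a^2 - a^5/360 - a^4/12


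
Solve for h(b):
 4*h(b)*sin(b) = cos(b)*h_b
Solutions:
 h(b) = C1/cos(b)^4


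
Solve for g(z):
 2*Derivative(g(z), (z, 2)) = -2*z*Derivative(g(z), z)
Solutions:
 g(z) = C1 + C2*erf(sqrt(2)*z/2)


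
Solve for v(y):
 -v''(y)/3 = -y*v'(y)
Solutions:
 v(y) = C1 + C2*erfi(sqrt(6)*y/2)


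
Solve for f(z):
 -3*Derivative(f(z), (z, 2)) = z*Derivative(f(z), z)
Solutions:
 f(z) = C1 + C2*erf(sqrt(6)*z/6)


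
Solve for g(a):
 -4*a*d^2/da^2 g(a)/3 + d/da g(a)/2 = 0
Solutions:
 g(a) = C1 + C2*a^(11/8)


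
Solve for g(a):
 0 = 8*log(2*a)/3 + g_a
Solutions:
 g(a) = C1 - 8*a*log(a)/3 - 8*a*log(2)/3 + 8*a/3


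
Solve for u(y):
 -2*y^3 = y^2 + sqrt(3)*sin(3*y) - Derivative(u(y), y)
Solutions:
 u(y) = C1 + y^4/2 + y^3/3 - sqrt(3)*cos(3*y)/3


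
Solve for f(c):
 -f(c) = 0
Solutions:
 f(c) = 0


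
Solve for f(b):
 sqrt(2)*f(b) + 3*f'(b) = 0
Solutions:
 f(b) = C1*exp(-sqrt(2)*b/3)


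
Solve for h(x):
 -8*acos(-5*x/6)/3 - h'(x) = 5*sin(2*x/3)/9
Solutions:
 h(x) = C1 - 8*x*acos(-5*x/6)/3 - 8*sqrt(36 - 25*x^2)/15 + 5*cos(2*x/3)/6


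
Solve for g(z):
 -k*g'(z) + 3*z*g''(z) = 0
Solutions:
 g(z) = C1 + z^(re(k)/3 + 1)*(C2*sin(log(z)*Abs(im(k))/3) + C3*cos(log(z)*im(k)/3))


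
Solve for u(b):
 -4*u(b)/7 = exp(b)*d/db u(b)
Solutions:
 u(b) = C1*exp(4*exp(-b)/7)


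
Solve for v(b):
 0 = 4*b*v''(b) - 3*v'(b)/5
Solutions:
 v(b) = C1 + C2*b^(23/20)


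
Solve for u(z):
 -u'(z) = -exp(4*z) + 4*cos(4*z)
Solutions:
 u(z) = C1 + exp(4*z)/4 - sin(4*z)


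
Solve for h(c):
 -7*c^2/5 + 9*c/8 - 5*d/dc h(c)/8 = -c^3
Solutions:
 h(c) = C1 + 2*c^4/5 - 56*c^3/75 + 9*c^2/10


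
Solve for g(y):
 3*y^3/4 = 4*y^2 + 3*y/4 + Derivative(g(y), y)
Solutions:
 g(y) = C1 + 3*y^4/16 - 4*y^3/3 - 3*y^2/8


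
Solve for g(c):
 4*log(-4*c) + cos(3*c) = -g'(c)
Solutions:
 g(c) = C1 - 4*c*log(-c) - 8*c*log(2) + 4*c - sin(3*c)/3


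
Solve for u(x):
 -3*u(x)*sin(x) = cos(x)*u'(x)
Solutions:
 u(x) = C1*cos(x)^3


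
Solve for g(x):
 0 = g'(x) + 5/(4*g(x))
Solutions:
 g(x) = -sqrt(C1 - 10*x)/2
 g(x) = sqrt(C1 - 10*x)/2


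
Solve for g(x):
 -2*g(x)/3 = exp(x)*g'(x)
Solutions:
 g(x) = C1*exp(2*exp(-x)/3)


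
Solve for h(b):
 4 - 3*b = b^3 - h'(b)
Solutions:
 h(b) = C1 + b^4/4 + 3*b^2/2 - 4*b


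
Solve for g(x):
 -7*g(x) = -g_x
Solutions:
 g(x) = C1*exp(7*x)


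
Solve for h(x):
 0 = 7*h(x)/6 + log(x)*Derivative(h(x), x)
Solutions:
 h(x) = C1*exp(-7*li(x)/6)


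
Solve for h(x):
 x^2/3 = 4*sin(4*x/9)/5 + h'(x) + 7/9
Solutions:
 h(x) = C1 + x^3/9 - 7*x/9 + 9*cos(4*x/9)/5


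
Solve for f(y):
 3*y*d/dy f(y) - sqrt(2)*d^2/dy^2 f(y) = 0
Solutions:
 f(y) = C1 + C2*erfi(2^(1/4)*sqrt(3)*y/2)


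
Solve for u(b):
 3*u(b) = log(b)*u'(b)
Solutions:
 u(b) = C1*exp(3*li(b))


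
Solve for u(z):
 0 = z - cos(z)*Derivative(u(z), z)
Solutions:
 u(z) = C1 + Integral(z/cos(z), z)


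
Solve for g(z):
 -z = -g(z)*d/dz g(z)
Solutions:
 g(z) = -sqrt(C1 + z^2)
 g(z) = sqrt(C1 + z^2)


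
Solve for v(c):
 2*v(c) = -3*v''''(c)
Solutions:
 v(c) = (C1*sin(6^(3/4)*c/6) + C2*cos(6^(3/4)*c/6))*exp(-6^(3/4)*c/6) + (C3*sin(6^(3/4)*c/6) + C4*cos(6^(3/4)*c/6))*exp(6^(3/4)*c/6)


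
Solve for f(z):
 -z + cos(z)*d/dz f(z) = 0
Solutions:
 f(z) = C1 + Integral(z/cos(z), z)


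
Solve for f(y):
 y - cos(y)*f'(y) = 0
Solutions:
 f(y) = C1 + Integral(y/cos(y), y)


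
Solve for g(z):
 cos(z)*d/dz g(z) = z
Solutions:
 g(z) = C1 + Integral(z/cos(z), z)


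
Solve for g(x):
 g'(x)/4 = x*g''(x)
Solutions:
 g(x) = C1 + C2*x^(5/4)


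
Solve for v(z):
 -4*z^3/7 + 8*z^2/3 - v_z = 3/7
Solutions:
 v(z) = C1 - z^4/7 + 8*z^3/9 - 3*z/7


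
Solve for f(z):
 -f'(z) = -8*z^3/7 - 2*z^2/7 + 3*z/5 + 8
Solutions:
 f(z) = C1 + 2*z^4/7 + 2*z^3/21 - 3*z^2/10 - 8*z


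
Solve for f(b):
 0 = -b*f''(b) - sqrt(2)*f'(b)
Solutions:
 f(b) = C1 + C2*b^(1 - sqrt(2))


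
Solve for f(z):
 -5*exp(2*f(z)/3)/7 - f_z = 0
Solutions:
 f(z) = 3*log(-sqrt(-1/(C1 - 5*z))) - 3*log(2) + 3*log(42)/2
 f(z) = 3*log(-1/(C1 - 5*z))/2 - 3*log(2) + 3*log(42)/2


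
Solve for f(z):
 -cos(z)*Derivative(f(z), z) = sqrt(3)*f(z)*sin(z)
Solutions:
 f(z) = C1*cos(z)^(sqrt(3))


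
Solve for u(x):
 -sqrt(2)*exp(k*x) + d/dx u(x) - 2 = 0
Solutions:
 u(x) = C1 + 2*x + sqrt(2)*exp(k*x)/k


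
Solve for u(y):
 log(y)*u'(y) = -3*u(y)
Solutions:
 u(y) = C1*exp(-3*li(y))


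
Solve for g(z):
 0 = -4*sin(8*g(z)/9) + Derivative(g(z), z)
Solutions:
 -4*z + 9*log(cos(8*g(z)/9) - 1)/16 - 9*log(cos(8*g(z)/9) + 1)/16 = C1


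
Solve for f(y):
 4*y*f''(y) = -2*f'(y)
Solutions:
 f(y) = C1 + C2*sqrt(y)


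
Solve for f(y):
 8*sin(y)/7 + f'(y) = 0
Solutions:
 f(y) = C1 + 8*cos(y)/7


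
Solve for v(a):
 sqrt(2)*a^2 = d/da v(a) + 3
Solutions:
 v(a) = C1 + sqrt(2)*a^3/3 - 3*a


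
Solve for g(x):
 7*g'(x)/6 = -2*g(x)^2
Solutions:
 g(x) = 7/(C1 + 12*x)


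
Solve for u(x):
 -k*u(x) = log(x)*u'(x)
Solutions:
 u(x) = C1*exp(-k*li(x))


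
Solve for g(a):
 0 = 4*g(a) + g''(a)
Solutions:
 g(a) = C1*sin(2*a) + C2*cos(2*a)


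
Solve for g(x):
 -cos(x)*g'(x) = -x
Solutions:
 g(x) = C1 + Integral(x/cos(x), x)


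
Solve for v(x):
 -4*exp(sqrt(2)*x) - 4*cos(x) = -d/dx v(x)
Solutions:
 v(x) = C1 + 2*sqrt(2)*exp(sqrt(2)*x) + 4*sin(x)


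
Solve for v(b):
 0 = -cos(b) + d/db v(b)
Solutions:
 v(b) = C1 + sin(b)


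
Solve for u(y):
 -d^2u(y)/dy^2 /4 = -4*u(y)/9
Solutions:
 u(y) = C1*exp(-4*y/3) + C2*exp(4*y/3)


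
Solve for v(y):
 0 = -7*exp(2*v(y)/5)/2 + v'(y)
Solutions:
 v(y) = 5*log(-sqrt(-1/(C1 + 7*y))) + 5*log(5)/2
 v(y) = 5*log(-1/(C1 + 7*y))/2 + 5*log(5)/2


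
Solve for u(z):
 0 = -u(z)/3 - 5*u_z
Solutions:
 u(z) = C1*exp(-z/15)


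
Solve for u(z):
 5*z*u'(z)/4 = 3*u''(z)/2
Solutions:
 u(z) = C1 + C2*erfi(sqrt(15)*z/6)


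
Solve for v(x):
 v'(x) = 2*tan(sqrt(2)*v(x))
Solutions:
 v(x) = sqrt(2)*(pi - asin(C1*exp(2*sqrt(2)*x)))/2
 v(x) = sqrt(2)*asin(C1*exp(2*sqrt(2)*x))/2


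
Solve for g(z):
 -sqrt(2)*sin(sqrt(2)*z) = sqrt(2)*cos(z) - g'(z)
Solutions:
 g(z) = C1 + sqrt(2)*sin(z) - cos(sqrt(2)*z)


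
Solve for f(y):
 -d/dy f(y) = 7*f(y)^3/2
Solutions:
 f(y) = -sqrt(-1/(C1 - 7*y))
 f(y) = sqrt(-1/(C1 - 7*y))


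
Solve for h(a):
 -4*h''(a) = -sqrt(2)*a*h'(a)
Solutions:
 h(a) = C1 + C2*erfi(2^(3/4)*a/4)


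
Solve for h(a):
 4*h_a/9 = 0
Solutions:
 h(a) = C1


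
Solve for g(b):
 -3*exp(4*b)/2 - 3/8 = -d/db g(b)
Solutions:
 g(b) = C1 + 3*b/8 + 3*exp(4*b)/8


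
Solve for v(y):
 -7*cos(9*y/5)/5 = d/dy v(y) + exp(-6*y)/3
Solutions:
 v(y) = C1 - 7*sin(9*y/5)/9 + exp(-6*y)/18


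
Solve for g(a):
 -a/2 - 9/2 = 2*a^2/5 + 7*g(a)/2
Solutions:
 g(a) = -4*a^2/35 - a/7 - 9/7


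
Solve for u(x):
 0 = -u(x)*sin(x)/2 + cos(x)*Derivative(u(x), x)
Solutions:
 u(x) = C1/sqrt(cos(x))


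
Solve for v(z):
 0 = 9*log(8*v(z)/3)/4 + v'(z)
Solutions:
 4*Integral(1/(log(_y) - log(3) + 3*log(2)), (_y, v(z)))/9 = C1 - z


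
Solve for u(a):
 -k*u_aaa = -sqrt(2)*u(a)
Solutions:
 u(a) = C1*exp(2^(1/6)*a*(1/k)^(1/3)) + C2*exp(2^(1/6)*a*(-1 + sqrt(3)*I)*(1/k)^(1/3)/2) + C3*exp(-2^(1/6)*a*(1 + sqrt(3)*I)*(1/k)^(1/3)/2)


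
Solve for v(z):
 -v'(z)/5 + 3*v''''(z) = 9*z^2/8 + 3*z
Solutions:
 v(z) = C1 + C4*exp(15^(2/3)*z/15) - 15*z^3/8 - 15*z^2/2 + (C2*sin(3^(1/6)*5^(2/3)*z/10) + C3*cos(3^(1/6)*5^(2/3)*z/10))*exp(-15^(2/3)*z/30)


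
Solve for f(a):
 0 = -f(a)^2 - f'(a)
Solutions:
 f(a) = 1/(C1 + a)


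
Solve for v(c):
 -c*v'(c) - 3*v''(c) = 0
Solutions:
 v(c) = C1 + C2*erf(sqrt(6)*c/6)


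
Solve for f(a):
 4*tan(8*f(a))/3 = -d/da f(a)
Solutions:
 f(a) = -asin(C1*exp(-32*a/3))/8 + pi/8
 f(a) = asin(C1*exp(-32*a/3))/8


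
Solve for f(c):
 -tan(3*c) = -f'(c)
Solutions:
 f(c) = C1 - log(cos(3*c))/3


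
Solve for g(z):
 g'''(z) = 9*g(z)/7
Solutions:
 g(z) = C3*exp(21^(2/3)*z/7) + (C1*sin(3*3^(1/6)*7^(2/3)*z/14) + C2*cos(3*3^(1/6)*7^(2/3)*z/14))*exp(-21^(2/3)*z/14)


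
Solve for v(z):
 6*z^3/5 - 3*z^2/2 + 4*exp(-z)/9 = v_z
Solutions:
 v(z) = C1 + 3*z^4/10 - z^3/2 - 4*exp(-z)/9


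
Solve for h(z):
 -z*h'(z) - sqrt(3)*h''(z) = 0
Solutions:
 h(z) = C1 + C2*erf(sqrt(2)*3^(3/4)*z/6)


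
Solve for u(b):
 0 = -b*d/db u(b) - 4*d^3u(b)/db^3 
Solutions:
 u(b) = C1 + Integral(C2*airyai(-2^(1/3)*b/2) + C3*airybi(-2^(1/3)*b/2), b)


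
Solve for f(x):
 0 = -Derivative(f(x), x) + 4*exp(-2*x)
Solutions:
 f(x) = C1 - 2*exp(-2*x)


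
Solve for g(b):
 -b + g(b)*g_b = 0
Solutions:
 g(b) = -sqrt(C1 + b^2)
 g(b) = sqrt(C1 + b^2)


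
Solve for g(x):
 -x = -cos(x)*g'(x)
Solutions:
 g(x) = C1 + Integral(x/cos(x), x)


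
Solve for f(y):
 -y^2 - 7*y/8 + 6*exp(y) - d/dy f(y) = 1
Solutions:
 f(y) = C1 - y^3/3 - 7*y^2/16 - y + 6*exp(y)


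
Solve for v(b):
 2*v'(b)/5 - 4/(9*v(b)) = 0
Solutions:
 v(b) = -sqrt(C1 + 20*b)/3
 v(b) = sqrt(C1 + 20*b)/3


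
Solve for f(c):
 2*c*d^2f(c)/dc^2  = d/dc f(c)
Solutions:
 f(c) = C1 + C2*c^(3/2)


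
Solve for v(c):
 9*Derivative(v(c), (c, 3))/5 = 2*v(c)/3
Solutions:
 v(c) = C3*exp(10^(1/3)*c/3) + (C1*sin(10^(1/3)*sqrt(3)*c/6) + C2*cos(10^(1/3)*sqrt(3)*c/6))*exp(-10^(1/3)*c/6)


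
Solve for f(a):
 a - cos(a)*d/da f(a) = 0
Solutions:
 f(a) = C1 + Integral(a/cos(a), a)


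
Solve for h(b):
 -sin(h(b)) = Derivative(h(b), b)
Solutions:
 h(b) = -acos((-C1 - exp(2*b))/(C1 - exp(2*b))) + 2*pi
 h(b) = acos((-C1 - exp(2*b))/(C1 - exp(2*b)))


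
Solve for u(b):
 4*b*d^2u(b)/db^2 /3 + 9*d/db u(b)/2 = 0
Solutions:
 u(b) = C1 + C2/b^(19/8)


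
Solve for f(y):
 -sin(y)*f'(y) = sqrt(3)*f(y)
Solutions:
 f(y) = C1*(cos(y) + 1)^(sqrt(3)/2)/(cos(y) - 1)^(sqrt(3)/2)


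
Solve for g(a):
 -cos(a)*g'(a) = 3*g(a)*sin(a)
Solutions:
 g(a) = C1*cos(a)^3


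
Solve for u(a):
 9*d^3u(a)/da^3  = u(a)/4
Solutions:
 u(a) = C3*exp(6^(1/3)*a/6) + (C1*sin(2^(1/3)*3^(5/6)*a/12) + C2*cos(2^(1/3)*3^(5/6)*a/12))*exp(-6^(1/3)*a/12)


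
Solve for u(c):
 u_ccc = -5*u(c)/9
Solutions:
 u(c) = C3*exp(-15^(1/3)*c/3) + (C1*sin(3^(5/6)*5^(1/3)*c/6) + C2*cos(3^(5/6)*5^(1/3)*c/6))*exp(15^(1/3)*c/6)


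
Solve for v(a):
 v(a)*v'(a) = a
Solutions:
 v(a) = -sqrt(C1 + a^2)
 v(a) = sqrt(C1 + a^2)


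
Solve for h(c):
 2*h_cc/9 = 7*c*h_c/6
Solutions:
 h(c) = C1 + C2*erfi(sqrt(42)*c/4)


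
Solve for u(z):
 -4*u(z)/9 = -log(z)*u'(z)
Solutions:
 u(z) = C1*exp(4*li(z)/9)


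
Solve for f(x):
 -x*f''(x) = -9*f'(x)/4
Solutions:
 f(x) = C1 + C2*x^(13/4)


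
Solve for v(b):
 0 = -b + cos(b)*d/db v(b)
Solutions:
 v(b) = C1 + Integral(b/cos(b), b)


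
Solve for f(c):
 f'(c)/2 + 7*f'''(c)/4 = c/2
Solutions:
 f(c) = C1 + C2*sin(sqrt(14)*c/7) + C3*cos(sqrt(14)*c/7) + c^2/2


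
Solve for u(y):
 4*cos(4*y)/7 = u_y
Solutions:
 u(y) = C1 + sin(4*y)/7


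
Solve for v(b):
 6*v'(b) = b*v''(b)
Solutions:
 v(b) = C1 + C2*b^7


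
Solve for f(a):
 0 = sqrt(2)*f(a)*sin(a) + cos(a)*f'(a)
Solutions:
 f(a) = C1*cos(a)^(sqrt(2))


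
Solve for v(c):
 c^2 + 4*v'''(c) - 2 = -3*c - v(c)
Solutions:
 v(c) = C3*exp(-2^(1/3)*c/2) - c^2 - 3*c + (C1*sin(2^(1/3)*sqrt(3)*c/4) + C2*cos(2^(1/3)*sqrt(3)*c/4))*exp(2^(1/3)*c/4) + 2


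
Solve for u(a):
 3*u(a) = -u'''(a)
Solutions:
 u(a) = C3*exp(-3^(1/3)*a) + (C1*sin(3^(5/6)*a/2) + C2*cos(3^(5/6)*a/2))*exp(3^(1/3)*a/2)


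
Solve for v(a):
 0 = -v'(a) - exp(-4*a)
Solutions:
 v(a) = C1 + exp(-4*a)/4


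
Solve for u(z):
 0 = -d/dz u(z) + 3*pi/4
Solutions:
 u(z) = C1 + 3*pi*z/4


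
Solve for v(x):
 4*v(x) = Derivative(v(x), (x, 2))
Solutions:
 v(x) = C1*exp(-2*x) + C2*exp(2*x)


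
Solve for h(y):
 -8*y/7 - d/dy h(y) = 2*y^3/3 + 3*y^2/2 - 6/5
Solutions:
 h(y) = C1 - y^4/6 - y^3/2 - 4*y^2/7 + 6*y/5


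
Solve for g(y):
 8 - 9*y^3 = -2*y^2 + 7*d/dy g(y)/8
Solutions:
 g(y) = C1 - 18*y^4/7 + 16*y^3/21 + 64*y/7


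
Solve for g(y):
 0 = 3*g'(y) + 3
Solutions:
 g(y) = C1 - y


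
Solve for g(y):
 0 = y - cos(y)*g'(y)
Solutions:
 g(y) = C1 + Integral(y/cos(y), y)


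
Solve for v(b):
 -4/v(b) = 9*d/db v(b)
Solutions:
 v(b) = -sqrt(C1 - 8*b)/3
 v(b) = sqrt(C1 - 8*b)/3


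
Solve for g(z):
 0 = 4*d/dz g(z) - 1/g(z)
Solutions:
 g(z) = -sqrt(C1 + 2*z)/2
 g(z) = sqrt(C1 + 2*z)/2


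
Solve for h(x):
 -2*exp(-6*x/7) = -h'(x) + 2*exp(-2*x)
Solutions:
 h(x) = C1 - exp(-2*x) - 7*exp(-6*x/7)/3


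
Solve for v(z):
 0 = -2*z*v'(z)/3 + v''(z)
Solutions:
 v(z) = C1 + C2*erfi(sqrt(3)*z/3)


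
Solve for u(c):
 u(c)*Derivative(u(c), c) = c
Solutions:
 u(c) = -sqrt(C1 + c^2)
 u(c) = sqrt(C1 + c^2)


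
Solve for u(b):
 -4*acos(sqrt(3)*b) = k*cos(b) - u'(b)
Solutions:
 u(b) = C1 + 4*b*acos(sqrt(3)*b) + k*sin(b) - 4*sqrt(3)*sqrt(1 - 3*b^2)/3


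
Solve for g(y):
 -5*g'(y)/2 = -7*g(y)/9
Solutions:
 g(y) = C1*exp(14*y/45)


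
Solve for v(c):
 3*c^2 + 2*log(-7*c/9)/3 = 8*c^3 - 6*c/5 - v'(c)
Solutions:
 v(c) = C1 + 2*c^4 - c^3 - 3*c^2/5 - 2*c*log(-c)/3 + c*(-log(7) + 2/3 + log(21)/3 + log(3))


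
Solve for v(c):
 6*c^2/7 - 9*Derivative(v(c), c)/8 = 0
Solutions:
 v(c) = C1 + 16*c^3/63


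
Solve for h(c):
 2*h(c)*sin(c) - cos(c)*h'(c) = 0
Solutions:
 h(c) = C1/cos(c)^2


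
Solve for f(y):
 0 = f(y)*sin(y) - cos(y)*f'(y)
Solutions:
 f(y) = C1/cos(y)


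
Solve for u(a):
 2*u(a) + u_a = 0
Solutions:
 u(a) = C1*exp(-2*a)


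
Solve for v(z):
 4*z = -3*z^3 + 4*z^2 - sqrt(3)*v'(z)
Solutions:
 v(z) = C1 - sqrt(3)*z^4/4 + 4*sqrt(3)*z^3/9 - 2*sqrt(3)*z^2/3


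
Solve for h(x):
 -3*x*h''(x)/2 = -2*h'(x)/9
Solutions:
 h(x) = C1 + C2*x^(31/27)


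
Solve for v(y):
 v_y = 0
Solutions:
 v(y) = C1


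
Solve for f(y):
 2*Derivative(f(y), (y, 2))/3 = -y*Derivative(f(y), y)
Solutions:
 f(y) = C1 + C2*erf(sqrt(3)*y/2)


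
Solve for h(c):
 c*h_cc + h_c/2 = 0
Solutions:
 h(c) = C1 + C2*sqrt(c)


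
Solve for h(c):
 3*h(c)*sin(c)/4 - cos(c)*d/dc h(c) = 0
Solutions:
 h(c) = C1/cos(c)^(3/4)


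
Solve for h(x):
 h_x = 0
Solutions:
 h(x) = C1


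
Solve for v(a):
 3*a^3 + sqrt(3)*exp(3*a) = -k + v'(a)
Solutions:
 v(a) = C1 + 3*a^4/4 + a*k + sqrt(3)*exp(3*a)/3


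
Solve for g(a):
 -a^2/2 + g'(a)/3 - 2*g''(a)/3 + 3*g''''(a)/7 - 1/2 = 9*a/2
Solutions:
 g(a) = C1 + C2*exp(a*(4*18^(1/3)*7^(2/3)/(sqrt(57) + 27)^(1/3) + 84^(1/3)*(sqrt(57) + 27)^(1/3))/36)*sin(3^(1/6)*a*(-28^(1/3)*3^(2/3)*(sqrt(57) + 27)^(1/3) + 12*2^(1/3)*7^(2/3)/(sqrt(57) + 27)^(1/3))/36) + C3*exp(a*(4*18^(1/3)*7^(2/3)/(sqrt(57) + 27)^(1/3) + 84^(1/3)*(sqrt(57) + 27)^(1/3))/36)*cos(3^(1/6)*a*(-28^(1/3)*3^(2/3)*(sqrt(57) + 27)^(1/3) + 12*2^(1/3)*7^(2/3)/(sqrt(57) + 27)^(1/3))/36) + C4*exp(-a*(4*18^(1/3)*7^(2/3)/(sqrt(57) + 27)^(1/3) + 84^(1/3)*(sqrt(57) + 27)^(1/3))/18) + a^3/2 + 39*a^2/4 + 81*a/2


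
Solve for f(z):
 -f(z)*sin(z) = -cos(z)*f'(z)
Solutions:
 f(z) = C1/cos(z)


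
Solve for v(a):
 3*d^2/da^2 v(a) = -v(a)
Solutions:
 v(a) = C1*sin(sqrt(3)*a/3) + C2*cos(sqrt(3)*a/3)


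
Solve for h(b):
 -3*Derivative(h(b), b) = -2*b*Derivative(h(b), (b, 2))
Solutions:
 h(b) = C1 + C2*b^(5/2)


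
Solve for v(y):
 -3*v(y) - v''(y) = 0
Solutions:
 v(y) = C1*sin(sqrt(3)*y) + C2*cos(sqrt(3)*y)


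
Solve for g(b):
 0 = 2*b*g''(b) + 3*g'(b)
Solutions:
 g(b) = C1 + C2/sqrt(b)


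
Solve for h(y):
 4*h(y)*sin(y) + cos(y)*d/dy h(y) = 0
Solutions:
 h(y) = C1*cos(y)^4


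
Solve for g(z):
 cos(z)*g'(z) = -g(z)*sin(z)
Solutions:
 g(z) = C1*cos(z)


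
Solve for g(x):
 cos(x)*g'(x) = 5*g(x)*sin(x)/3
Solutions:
 g(x) = C1/cos(x)^(5/3)


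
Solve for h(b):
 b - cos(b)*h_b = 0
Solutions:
 h(b) = C1 + Integral(b/cos(b), b)


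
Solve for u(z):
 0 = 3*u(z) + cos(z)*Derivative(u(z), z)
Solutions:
 u(z) = C1*(sin(z) - 1)^(3/2)/(sin(z) + 1)^(3/2)


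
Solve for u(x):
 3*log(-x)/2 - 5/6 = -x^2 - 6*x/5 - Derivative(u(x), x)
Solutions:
 u(x) = C1 - x^3/3 - 3*x^2/5 - 3*x*log(-x)/2 + 7*x/3


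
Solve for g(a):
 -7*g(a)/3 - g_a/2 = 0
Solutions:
 g(a) = C1*exp(-14*a/3)


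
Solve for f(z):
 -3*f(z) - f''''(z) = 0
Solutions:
 f(z) = (C1*sin(sqrt(2)*3^(1/4)*z/2) + C2*cos(sqrt(2)*3^(1/4)*z/2))*exp(-sqrt(2)*3^(1/4)*z/2) + (C3*sin(sqrt(2)*3^(1/4)*z/2) + C4*cos(sqrt(2)*3^(1/4)*z/2))*exp(sqrt(2)*3^(1/4)*z/2)


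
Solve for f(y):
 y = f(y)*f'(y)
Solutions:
 f(y) = -sqrt(C1 + y^2)
 f(y) = sqrt(C1 + y^2)


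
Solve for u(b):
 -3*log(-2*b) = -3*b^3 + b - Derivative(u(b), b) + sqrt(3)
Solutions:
 u(b) = C1 - 3*b^4/4 + b^2/2 + 3*b*log(-b) + b*(-3 + sqrt(3) + 3*log(2))


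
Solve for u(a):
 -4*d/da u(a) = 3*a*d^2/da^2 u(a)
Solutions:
 u(a) = C1 + C2/a^(1/3)


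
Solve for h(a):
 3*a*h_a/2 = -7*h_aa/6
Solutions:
 h(a) = C1 + C2*erf(3*sqrt(14)*a/14)


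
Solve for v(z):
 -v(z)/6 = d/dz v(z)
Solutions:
 v(z) = C1*exp(-z/6)


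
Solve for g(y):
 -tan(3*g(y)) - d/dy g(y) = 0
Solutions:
 g(y) = -asin(C1*exp(-3*y))/3 + pi/3
 g(y) = asin(C1*exp(-3*y))/3


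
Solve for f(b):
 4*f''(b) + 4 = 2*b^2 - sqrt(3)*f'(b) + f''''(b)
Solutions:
 f(b) = C1 + C2*exp(-sqrt(3)*b) + C3*exp(b*(sqrt(3) + sqrt(7))/2) + C4*exp(b*(-sqrt(7) + sqrt(3))/2) + 2*sqrt(3)*b^3/9 - 8*b^2/3 + 52*sqrt(3)*b/9


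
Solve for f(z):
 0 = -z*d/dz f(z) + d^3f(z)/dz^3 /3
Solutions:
 f(z) = C1 + Integral(C2*airyai(3^(1/3)*z) + C3*airybi(3^(1/3)*z), z)


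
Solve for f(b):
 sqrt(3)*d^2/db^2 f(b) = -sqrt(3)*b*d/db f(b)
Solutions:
 f(b) = C1 + C2*erf(sqrt(2)*b/2)


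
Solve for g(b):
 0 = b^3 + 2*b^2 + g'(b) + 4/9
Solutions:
 g(b) = C1 - b^4/4 - 2*b^3/3 - 4*b/9


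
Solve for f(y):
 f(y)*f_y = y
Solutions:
 f(y) = -sqrt(C1 + y^2)
 f(y) = sqrt(C1 + y^2)


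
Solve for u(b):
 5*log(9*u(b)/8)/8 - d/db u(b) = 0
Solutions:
 8*Integral(1/(-log(_y) - 2*log(3) + 3*log(2)), (_y, u(b)))/5 = C1 - b


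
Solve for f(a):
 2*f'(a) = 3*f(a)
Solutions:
 f(a) = C1*exp(3*a/2)


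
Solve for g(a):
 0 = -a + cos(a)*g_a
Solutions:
 g(a) = C1 + Integral(a/cos(a), a)


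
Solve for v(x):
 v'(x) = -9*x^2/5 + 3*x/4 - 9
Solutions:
 v(x) = C1 - 3*x^3/5 + 3*x^2/8 - 9*x


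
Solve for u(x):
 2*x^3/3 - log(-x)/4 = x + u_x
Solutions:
 u(x) = C1 + x^4/6 - x^2/2 - x*log(-x)/4 + x/4


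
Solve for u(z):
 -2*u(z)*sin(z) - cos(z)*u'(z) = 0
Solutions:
 u(z) = C1*cos(z)^2


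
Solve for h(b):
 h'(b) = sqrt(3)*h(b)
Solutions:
 h(b) = C1*exp(sqrt(3)*b)


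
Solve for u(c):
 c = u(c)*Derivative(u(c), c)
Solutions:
 u(c) = -sqrt(C1 + c^2)
 u(c) = sqrt(C1 + c^2)


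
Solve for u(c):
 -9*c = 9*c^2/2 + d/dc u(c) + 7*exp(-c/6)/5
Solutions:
 u(c) = C1 - 3*c^3/2 - 9*c^2/2 + 42*exp(-c/6)/5


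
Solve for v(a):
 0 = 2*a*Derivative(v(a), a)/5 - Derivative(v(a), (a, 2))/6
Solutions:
 v(a) = C1 + C2*erfi(sqrt(30)*a/5)


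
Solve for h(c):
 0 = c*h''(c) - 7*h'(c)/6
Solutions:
 h(c) = C1 + C2*c^(13/6)


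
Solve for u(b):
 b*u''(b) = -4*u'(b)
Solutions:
 u(b) = C1 + C2/b^3


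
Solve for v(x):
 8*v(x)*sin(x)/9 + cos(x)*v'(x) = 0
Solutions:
 v(x) = C1*cos(x)^(8/9)


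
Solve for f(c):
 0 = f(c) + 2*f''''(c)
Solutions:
 f(c) = (C1*sin(2^(1/4)*c/2) + C2*cos(2^(1/4)*c/2))*exp(-2^(1/4)*c/2) + (C3*sin(2^(1/4)*c/2) + C4*cos(2^(1/4)*c/2))*exp(2^(1/4)*c/2)


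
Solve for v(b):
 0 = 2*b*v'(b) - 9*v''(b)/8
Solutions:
 v(b) = C1 + C2*erfi(2*sqrt(2)*b/3)


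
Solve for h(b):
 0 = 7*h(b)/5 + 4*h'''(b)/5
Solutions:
 h(b) = C3*exp(-14^(1/3)*b/2) + (C1*sin(14^(1/3)*sqrt(3)*b/4) + C2*cos(14^(1/3)*sqrt(3)*b/4))*exp(14^(1/3)*b/4)


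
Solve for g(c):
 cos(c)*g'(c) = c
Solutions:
 g(c) = C1 + Integral(c/cos(c), c)


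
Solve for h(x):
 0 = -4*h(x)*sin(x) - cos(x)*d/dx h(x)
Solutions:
 h(x) = C1*cos(x)^4


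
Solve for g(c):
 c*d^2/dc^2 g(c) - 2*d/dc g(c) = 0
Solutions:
 g(c) = C1 + C2*c^3


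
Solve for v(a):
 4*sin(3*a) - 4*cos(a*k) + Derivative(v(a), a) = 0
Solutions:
 v(a) = C1 + 4*cos(3*a)/3 + 4*sin(a*k)/k


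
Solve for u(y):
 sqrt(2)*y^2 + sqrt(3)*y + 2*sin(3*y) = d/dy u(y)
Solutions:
 u(y) = C1 + sqrt(2)*y^3/3 + sqrt(3)*y^2/2 - 2*cos(3*y)/3


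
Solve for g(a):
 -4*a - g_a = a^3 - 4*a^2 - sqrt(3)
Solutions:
 g(a) = C1 - a^4/4 + 4*a^3/3 - 2*a^2 + sqrt(3)*a


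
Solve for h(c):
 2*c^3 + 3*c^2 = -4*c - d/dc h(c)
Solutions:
 h(c) = C1 - c^4/2 - c^3 - 2*c^2


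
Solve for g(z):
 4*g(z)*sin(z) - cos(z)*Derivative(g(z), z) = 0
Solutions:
 g(z) = C1/cos(z)^4


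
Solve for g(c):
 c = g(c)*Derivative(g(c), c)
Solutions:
 g(c) = -sqrt(C1 + c^2)
 g(c) = sqrt(C1 + c^2)


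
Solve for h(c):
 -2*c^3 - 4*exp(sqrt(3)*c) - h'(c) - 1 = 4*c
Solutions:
 h(c) = C1 - c^4/2 - 2*c^2 - c - 4*sqrt(3)*exp(sqrt(3)*c)/3


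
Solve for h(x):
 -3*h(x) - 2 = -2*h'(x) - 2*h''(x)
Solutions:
 h(x) = C1*exp(x*(-1 + sqrt(7))/2) + C2*exp(-x*(1 + sqrt(7))/2) - 2/3


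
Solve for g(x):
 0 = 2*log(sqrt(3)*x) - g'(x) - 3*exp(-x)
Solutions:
 g(x) = C1 + 2*x*log(x) + x*(-2 + log(3)) + 3*exp(-x)


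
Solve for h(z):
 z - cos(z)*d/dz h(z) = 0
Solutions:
 h(z) = C1 + Integral(z/cos(z), z)


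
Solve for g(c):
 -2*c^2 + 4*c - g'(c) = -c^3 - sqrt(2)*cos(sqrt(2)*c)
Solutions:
 g(c) = C1 + c^4/4 - 2*c^3/3 + 2*c^2 + sin(sqrt(2)*c)


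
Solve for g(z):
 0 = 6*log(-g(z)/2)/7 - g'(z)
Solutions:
 -7*Integral(1/(log(-_y) - log(2)), (_y, g(z)))/6 = C1 - z


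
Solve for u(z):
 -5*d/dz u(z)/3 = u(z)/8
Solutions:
 u(z) = C1*exp(-3*z/40)


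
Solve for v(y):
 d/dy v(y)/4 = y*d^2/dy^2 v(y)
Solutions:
 v(y) = C1 + C2*y^(5/4)


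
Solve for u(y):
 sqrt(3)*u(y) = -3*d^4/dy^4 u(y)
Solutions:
 u(y) = (C1*sin(sqrt(2)*3^(7/8)*y/6) + C2*cos(sqrt(2)*3^(7/8)*y/6))*exp(-sqrt(2)*3^(7/8)*y/6) + (C3*sin(sqrt(2)*3^(7/8)*y/6) + C4*cos(sqrt(2)*3^(7/8)*y/6))*exp(sqrt(2)*3^(7/8)*y/6)


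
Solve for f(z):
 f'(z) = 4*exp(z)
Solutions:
 f(z) = C1 + 4*exp(z)


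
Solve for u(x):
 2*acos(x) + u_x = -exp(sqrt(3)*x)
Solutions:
 u(x) = C1 - 2*x*acos(x) + 2*sqrt(1 - x^2) - sqrt(3)*exp(sqrt(3)*x)/3


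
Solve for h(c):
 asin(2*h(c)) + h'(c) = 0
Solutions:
 Integral(1/asin(2*_y), (_y, h(c))) = C1 - c


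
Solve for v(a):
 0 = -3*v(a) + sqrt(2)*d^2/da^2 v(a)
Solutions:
 v(a) = C1*exp(-2^(3/4)*sqrt(3)*a/2) + C2*exp(2^(3/4)*sqrt(3)*a/2)


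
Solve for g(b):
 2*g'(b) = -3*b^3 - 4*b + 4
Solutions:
 g(b) = C1 - 3*b^4/8 - b^2 + 2*b


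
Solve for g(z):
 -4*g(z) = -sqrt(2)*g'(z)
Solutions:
 g(z) = C1*exp(2*sqrt(2)*z)


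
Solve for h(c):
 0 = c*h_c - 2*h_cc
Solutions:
 h(c) = C1 + C2*erfi(c/2)


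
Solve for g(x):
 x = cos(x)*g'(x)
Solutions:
 g(x) = C1 + Integral(x/cos(x), x)


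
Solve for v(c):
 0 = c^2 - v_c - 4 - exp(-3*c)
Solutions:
 v(c) = C1 + c^3/3 - 4*c + exp(-3*c)/3


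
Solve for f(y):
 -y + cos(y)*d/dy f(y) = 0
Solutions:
 f(y) = C1 + Integral(y/cos(y), y)


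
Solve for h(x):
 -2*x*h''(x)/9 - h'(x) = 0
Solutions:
 h(x) = C1 + C2/x^(7/2)


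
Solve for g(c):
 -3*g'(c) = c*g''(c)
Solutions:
 g(c) = C1 + C2/c^2


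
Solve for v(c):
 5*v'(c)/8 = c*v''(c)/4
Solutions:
 v(c) = C1 + C2*c^(7/2)


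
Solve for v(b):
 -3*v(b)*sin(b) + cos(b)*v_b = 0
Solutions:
 v(b) = C1/cos(b)^3


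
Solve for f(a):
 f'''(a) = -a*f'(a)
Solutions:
 f(a) = C1 + Integral(C2*airyai(-a) + C3*airybi(-a), a)


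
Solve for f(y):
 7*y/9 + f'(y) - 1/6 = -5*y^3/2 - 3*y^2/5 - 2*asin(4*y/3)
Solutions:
 f(y) = C1 - 5*y^4/8 - y^3/5 - 7*y^2/18 - 2*y*asin(4*y/3) + y/6 - sqrt(9 - 16*y^2)/2


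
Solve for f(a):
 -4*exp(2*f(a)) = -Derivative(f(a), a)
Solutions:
 f(a) = log(-sqrt(-1/(C1 + 4*a))) - log(2)/2
 f(a) = log(-1/(C1 + 4*a))/2 - log(2)/2


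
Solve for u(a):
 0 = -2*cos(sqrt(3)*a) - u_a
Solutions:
 u(a) = C1 - 2*sqrt(3)*sin(sqrt(3)*a)/3


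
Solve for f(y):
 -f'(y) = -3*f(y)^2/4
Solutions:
 f(y) = -4/(C1 + 3*y)


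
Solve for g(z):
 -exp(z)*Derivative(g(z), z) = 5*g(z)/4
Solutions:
 g(z) = C1*exp(5*exp(-z)/4)


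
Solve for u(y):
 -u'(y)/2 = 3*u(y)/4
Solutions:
 u(y) = C1*exp(-3*y/2)


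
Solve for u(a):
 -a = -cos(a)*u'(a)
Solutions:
 u(a) = C1 + Integral(a/cos(a), a)


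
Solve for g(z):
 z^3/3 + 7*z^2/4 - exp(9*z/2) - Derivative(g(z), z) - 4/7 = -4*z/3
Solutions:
 g(z) = C1 + z^4/12 + 7*z^3/12 + 2*z^2/3 - 4*z/7 - 2*exp(9*z/2)/9


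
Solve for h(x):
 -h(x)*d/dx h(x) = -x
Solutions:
 h(x) = -sqrt(C1 + x^2)
 h(x) = sqrt(C1 + x^2)


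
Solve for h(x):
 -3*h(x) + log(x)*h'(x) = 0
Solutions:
 h(x) = C1*exp(3*li(x))


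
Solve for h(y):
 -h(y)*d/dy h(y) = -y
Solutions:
 h(y) = -sqrt(C1 + y^2)
 h(y) = sqrt(C1 + y^2)


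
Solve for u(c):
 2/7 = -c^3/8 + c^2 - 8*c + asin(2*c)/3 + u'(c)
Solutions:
 u(c) = C1 + c^4/32 - c^3/3 + 4*c^2 - c*asin(2*c)/3 + 2*c/7 - sqrt(1 - 4*c^2)/6


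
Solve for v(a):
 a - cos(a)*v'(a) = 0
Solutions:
 v(a) = C1 + Integral(a/cos(a), a)


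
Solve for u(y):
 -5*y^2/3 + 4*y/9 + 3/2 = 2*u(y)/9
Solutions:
 u(y) = -15*y^2/2 + 2*y + 27/4


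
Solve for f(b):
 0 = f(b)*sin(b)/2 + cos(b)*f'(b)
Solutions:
 f(b) = C1*sqrt(cos(b))


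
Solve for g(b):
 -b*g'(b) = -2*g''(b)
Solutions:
 g(b) = C1 + C2*erfi(b/2)


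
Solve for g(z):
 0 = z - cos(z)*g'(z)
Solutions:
 g(z) = C1 + Integral(z/cos(z), z)


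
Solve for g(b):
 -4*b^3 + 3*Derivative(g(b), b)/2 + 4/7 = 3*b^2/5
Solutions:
 g(b) = C1 + 2*b^4/3 + 2*b^3/15 - 8*b/21


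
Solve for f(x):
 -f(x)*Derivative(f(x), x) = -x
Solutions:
 f(x) = -sqrt(C1 + x^2)
 f(x) = sqrt(C1 + x^2)


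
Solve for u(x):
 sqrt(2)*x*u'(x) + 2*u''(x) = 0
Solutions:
 u(x) = C1 + C2*erf(2^(1/4)*x/2)


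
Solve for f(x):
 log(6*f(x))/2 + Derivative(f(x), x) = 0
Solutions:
 2*Integral(1/(log(_y) + log(6)), (_y, f(x))) = C1 - x


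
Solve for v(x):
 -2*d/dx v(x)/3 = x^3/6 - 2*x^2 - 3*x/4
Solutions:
 v(x) = C1 - x^4/16 + x^3 + 9*x^2/16


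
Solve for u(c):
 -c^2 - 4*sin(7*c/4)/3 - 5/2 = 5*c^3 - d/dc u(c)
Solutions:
 u(c) = C1 + 5*c^4/4 + c^3/3 + 5*c/2 - 16*cos(7*c/4)/21


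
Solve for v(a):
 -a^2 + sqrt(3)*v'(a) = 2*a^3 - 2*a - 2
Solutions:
 v(a) = C1 + sqrt(3)*a^4/6 + sqrt(3)*a^3/9 - sqrt(3)*a^2/3 - 2*sqrt(3)*a/3


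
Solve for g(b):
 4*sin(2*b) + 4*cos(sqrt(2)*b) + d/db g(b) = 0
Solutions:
 g(b) = C1 - 2*sqrt(2)*sin(sqrt(2)*b) + 2*cos(2*b)


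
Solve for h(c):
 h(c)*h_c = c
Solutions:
 h(c) = -sqrt(C1 + c^2)
 h(c) = sqrt(C1 + c^2)


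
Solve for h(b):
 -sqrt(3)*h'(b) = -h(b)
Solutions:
 h(b) = C1*exp(sqrt(3)*b/3)


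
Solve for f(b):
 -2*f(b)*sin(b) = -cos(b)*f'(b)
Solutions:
 f(b) = C1/cos(b)^2


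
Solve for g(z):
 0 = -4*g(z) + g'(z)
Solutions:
 g(z) = C1*exp(4*z)


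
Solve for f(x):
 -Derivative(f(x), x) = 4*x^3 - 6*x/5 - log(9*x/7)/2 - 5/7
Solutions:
 f(x) = C1 - x^4 + 3*x^2/5 + x*log(x)/2 - x*log(7)/2 + 3*x/14 + x*log(3)


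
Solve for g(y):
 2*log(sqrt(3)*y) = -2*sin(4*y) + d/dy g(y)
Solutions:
 g(y) = C1 + 2*y*log(y) - 2*y + y*log(3) - cos(4*y)/2


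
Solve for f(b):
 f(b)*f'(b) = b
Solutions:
 f(b) = -sqrt(C1 + b^2)
 f(b) = sqrt(C1 + b^2)


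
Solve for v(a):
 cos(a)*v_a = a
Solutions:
 v(a) = C1 + Integral(a/cos(a), a)


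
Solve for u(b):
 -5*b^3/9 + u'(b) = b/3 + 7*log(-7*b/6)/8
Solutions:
 u(b) = C1 + 5*b^4/36 + b^2/6 + 7*b*log(-b)/8 + 7*b*(-log(6) - 1 + log(7))/8


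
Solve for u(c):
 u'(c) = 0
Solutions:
 u(c) = C1


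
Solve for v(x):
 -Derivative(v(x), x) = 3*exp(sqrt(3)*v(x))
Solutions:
 v(x) = sqrt(3)*(2*log(1/(C1 + 3*x)) - log(3))/6


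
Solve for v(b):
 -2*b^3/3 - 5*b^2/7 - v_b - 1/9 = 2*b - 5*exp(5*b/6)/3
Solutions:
 v(b) = C1 - b^4/6 - 5*b^3/21 - b^2 - b/9 + 2*exp(5*b/6)


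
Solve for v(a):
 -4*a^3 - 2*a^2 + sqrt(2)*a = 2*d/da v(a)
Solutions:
 v(a) = C1 - a^4/2 - a^3/3 + sqrt(2)*a^2/4


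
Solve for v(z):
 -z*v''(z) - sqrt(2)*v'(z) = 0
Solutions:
 v(z) = C1 + C2*z^(1 - sqrt(2))


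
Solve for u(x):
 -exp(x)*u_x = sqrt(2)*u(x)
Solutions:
 u(x) = C1*exp(sqrt(2)*exp(-x))


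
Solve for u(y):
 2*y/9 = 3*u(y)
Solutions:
 u(y) = 2*y/27


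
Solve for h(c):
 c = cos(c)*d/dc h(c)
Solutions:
 h(c) = C1 + Integral(c/cos(c), c)


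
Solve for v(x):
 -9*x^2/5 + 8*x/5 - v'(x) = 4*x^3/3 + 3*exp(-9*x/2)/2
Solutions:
 v(x) = C1 - x^4/3 - 3*x^3/5 + 4*x^2/5 + exp(-9*x/2)/3


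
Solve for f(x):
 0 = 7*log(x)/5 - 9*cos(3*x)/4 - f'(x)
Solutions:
 f(x) = C1 + 7*x*log(x)/5 - 7*x/5 - 3*sin(3*x)/4


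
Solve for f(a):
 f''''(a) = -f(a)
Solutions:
 f(a) = (C1*sin(sqrt(2)*a/2) + C2*cos(sqrt(2)*a/2))*exp(-sqrt(2)*a/2) + (C3*sin(sqrt(2)*a/2) + C4*cos(sqrt(2)*a/2))*exp(sqrt(2)*a/2)


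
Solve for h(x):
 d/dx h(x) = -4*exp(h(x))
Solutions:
 h(x) = log(1/(C1 + 4*x))


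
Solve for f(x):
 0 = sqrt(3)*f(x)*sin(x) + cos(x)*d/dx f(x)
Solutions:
 f(x) = C1*cos(x)^(sqrt(3))


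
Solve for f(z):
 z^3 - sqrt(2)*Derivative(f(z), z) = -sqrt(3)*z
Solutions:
 f(z) = C1 + sqrt(2)*z^4/8 + sqrt(6)*z^2/4


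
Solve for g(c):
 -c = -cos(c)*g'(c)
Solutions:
 g(c) = C1 + Integral(c/cos(c), c)


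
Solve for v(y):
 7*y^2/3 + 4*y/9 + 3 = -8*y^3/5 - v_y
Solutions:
 v(y) = C1 - 2*y^4/5 - 7*y^3/9 - 2*y^2/9 - 3*y


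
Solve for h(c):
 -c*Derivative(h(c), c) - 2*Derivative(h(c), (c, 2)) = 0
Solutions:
 h(c) = C1 + C2*erf(c/2)


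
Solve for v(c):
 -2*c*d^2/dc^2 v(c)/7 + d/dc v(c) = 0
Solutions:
 v(c) = C1 + C2*c^(9/2)


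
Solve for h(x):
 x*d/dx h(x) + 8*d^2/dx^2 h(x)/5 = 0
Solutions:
 h(x) = C1 + C2*erf(sqrt(5)*x/4)


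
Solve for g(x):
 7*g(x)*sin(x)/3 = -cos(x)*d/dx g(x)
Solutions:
 g(x) = C1*cos(x)^(7/3)


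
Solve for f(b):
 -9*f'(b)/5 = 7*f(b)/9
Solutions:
 f(b) = C1*exp(-35*b/81)


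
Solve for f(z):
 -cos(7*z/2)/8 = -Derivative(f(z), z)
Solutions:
 f(z) = C1 + sin(7*z/2)/28


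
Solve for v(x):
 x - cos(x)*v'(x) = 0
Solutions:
 v(x) = C1 + Integral(x/cos(x), x)


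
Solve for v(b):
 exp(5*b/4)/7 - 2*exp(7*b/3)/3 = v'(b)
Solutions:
 v(b) = C1 + 4*exp(5*b/4)/35 - 2*exp(7*b/3)/7


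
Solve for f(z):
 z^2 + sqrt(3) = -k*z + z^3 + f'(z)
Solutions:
 f(z) = C1 + k*z^2/2 - z^4/4 + z^3/3 + sqrt(3)*z


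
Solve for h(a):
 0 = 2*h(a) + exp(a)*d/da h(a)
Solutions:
 h(a) = C1*exp(2*exp(-a))


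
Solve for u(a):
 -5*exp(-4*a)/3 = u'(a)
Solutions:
 u(a) = C1 + 5*exp(-4*a)/12


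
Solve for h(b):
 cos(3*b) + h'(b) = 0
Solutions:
 h(b) = C1 - sin(3*b)/3


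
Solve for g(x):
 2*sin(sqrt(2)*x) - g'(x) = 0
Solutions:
 g(x) = C1 - sqrt(2)*cos(sqrt(2)*x)


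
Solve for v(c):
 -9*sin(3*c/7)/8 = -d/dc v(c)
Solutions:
 v(c) = C1 - 21*cos(3*c/7)/8


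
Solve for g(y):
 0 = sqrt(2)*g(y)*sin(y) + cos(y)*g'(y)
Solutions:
 g(y) = C1*cos(y)^(sqrt(2))


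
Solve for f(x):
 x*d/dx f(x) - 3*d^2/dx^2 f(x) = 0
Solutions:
 f(x) = C1 + C2*erfi(sqrt(6)*x/6)


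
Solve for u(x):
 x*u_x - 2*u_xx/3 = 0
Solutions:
 u(x) = C1 + C2*erfi(sqrt(3)*x/2)


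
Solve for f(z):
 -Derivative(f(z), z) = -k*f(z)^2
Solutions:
 f(z) = -1/(C1 + k*z)


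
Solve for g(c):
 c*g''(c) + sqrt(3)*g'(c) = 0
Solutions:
 g(c) = C1 + C2*c^(1 - sqrt(3))


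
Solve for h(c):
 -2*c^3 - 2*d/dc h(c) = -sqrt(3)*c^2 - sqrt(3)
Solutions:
 h(c) = C1 - c^4/4 + sqrt(3)*c^3/6 + sqrt(3)*c/2


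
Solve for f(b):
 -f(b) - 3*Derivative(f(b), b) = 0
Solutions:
 f(b) = C1*exp(-b/3)


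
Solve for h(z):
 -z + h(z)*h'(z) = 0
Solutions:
 h(z) = -sqrt(C1 + z^2)
 h(z) = sqrt(C1 + z^2)


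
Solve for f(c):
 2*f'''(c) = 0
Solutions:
 f(c) = C1 + C2*c + C3*c^2
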